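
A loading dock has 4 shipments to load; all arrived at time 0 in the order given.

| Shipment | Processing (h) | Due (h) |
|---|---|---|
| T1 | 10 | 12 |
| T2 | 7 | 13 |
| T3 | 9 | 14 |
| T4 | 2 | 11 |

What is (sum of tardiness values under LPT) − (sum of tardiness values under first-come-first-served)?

2

LPT (decreasing processing time): T1 T3 T2 T4.
T1: 0→10, due 12, tardiness 0
T3: 10→19, due 14, tardiness 5
T2: 19→26, due 13, tardiness 13
T4: 26→28, due 11, tardiness 17
Sum = 0+5+13+17 = 35.
FIFO (arrival order): T1 T2 T3 T4.
T1: 0→10, due 12, tardiness 0
T2: 10→17, due 13, tardiness 4
T3: 17→26, due 14, tardiness 12
T4: 26→28, due 11, tardiness 17
Sum = 0+4+12+17 = 33.
Difference = 35 − 33 = 2.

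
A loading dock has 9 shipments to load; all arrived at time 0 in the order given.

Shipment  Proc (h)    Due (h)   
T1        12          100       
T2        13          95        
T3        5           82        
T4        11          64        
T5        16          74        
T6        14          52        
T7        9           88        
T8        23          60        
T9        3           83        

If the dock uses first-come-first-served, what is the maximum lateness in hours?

43

FIFO (arrival order): T1 T2 T3 T4 T5 T6 T7 T8 T9.
T1: 0→12, due 100, lateness -88
T2: 12→25, due 95, lateness -70
T3: 25→30, due 82, lateness -52
T4: 30→41, due 64, lateness -23
T5: 41→57, due 74, lateness -17
T6: 57→71, due 52, lateness 19
T7: 71→80, due 88, lateness -8
T8: 80→103, due 60, lateness 43
T9: 103→106, due 83, lateness 23
Maximum = 43.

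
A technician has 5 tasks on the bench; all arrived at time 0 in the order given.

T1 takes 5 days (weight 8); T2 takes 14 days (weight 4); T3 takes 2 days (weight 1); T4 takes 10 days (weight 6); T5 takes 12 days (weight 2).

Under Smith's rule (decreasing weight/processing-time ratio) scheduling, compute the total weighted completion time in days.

357

WSPT (decreasing weight/processing-time ratio): T1 T4 T3 T2 T5.
T1: finishes 5, weight 8, w·C = 40
T4: finishes 15, weight 6, w·C = 90
T3: finishes 17, weight 1, w·C = 17
T2: finishes 31, weight 4, w·C = 124
T5: finishes 43, weight 2, w·C = 86
Sum = 40+90+17+124+86 = 357.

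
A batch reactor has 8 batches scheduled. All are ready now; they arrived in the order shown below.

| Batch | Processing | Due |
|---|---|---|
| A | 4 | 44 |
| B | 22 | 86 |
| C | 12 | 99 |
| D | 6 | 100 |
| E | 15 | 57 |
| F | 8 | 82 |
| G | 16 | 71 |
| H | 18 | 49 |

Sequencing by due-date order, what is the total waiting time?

EDD (increasing due date): A H E G F B C D.
A: waits 0, runs 0→4
H: waits 4, runs 4→22
E: waits 22, runs 22→37
G: waits 37, runs 37→53
F: waits 53, runs 53→61
B: waits 61, runs 61→83
C: waits 83, runs 83→95
D: waits 95, runs 95→101
Sum = 0+4+22+37+53+61+83+95 = 355.

355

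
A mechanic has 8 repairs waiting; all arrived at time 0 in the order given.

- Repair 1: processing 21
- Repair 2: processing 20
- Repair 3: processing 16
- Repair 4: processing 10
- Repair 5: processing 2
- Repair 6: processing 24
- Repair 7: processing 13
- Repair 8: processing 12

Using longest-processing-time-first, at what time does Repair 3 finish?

81

LPT (decreasing processing time): Repair 6 Repair 1 Repair 2 Repair 3 Repair 7 Repair 8 Repair 4 Repair 5.
Repair 6: 0→24
Repair 1: 24→45
Repair 2: 45→65
Repair 3: 65→81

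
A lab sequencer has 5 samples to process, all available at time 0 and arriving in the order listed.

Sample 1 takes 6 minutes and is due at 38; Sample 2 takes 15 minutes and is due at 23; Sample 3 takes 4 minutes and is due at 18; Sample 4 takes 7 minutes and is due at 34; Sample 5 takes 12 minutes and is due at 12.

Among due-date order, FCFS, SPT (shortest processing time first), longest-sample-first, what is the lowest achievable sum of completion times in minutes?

104

EDD (increasing due date): Sample 5 Sample 3 Sample 2 Sample 4 Sample 1.
Sample 5: 0→12
Sample 3: 12→16
Sample 2: 16→31
Sample 4: 31→38
Sample 1: 38→44
Sum = 12+16+31+38+44 = 141.
FIFO (arrival order): Sample 1 Sample 2 Sample 3 Sample 4 Sample 5.
Sample 1: 0→6
Sample 2: 6→21
Sample 3: 21→25
Sample 4: 25→32
Sample 5: 32→44
Sum = 6+21+25+32+44 = 128.
SPT (increasing processing time): Sample 3 Sample 1 Sample 4 Sample 5 Sample 2.
Sample 3: 0→4
Sample 1: 4→10
Sample 4: 10→17
Sample 5: 17→29
Sample 2: 29→44
Sum = 4+10+17+29+44 = 104.
LPT (decreasing processing time): Sample 2 Sample 5 Sample 4 Sample 1 Sample 3.
Sample 2: 0→15
Sample 5: 15→27
Sample 4: 27→34
Sample 1: 34→40
Sample 3: 40→44
Sum = 15+27+34+40+44 = 160.
EDD 141, FIFO 128, SPT 104, LPT 160 → minimum 104.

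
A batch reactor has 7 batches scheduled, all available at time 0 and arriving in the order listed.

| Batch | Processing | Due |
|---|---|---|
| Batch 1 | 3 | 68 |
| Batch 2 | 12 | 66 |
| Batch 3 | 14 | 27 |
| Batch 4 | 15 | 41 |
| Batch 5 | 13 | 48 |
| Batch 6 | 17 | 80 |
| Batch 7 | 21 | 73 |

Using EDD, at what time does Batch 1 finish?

57

EDD (increasing due date): Batch 3 Batch 4 Batch 5 Batch 2 Batch 1 Batch 7 Batch 6.
Batch 3: 0→14
Batch 4: 14→29
Batch 5: 29→42
Batch 2: 42→54
Batch 1: 54→57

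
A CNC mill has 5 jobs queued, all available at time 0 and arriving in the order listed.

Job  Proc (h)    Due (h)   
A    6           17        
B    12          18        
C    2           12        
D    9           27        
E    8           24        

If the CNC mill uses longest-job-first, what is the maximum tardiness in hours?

LPT (decreasing processing time): B D E A C.
B: 0→12, due 18, tardiness 0
D: 12→21, due 27, tardiness 0
E: 21→29, due 24, tardiness 5
A: 29→35, due 17, tardiness 18
C: 35→37, due 12, tardiness 25
Maximum = 25.

25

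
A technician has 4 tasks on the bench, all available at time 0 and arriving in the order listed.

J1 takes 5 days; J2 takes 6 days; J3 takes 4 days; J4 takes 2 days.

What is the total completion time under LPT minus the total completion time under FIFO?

1

LPT (decreasing processing time): J2 J1 J3 J4.
J2: 0→6
J1: 6→11
J3: 11→15
J4: 15→17
Sum = 6+11+15+17 = 49.
FIFO (arrival order): J1 J2 J3 J4.
J1: 0→5
J2: 5→11
J3: 11→15
J4: 15→17
Sum = 5+11+15+17 = 48.
Difference = 49 − 48 = 1.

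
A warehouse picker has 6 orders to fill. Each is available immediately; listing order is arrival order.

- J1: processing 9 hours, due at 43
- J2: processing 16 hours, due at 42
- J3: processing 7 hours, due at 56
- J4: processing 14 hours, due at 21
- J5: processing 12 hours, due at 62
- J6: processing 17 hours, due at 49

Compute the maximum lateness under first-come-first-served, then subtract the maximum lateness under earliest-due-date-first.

13

FIFO (arrival order): J1 J2 J3 J4 J5 J6.
J1: 0→9, due 43, lateness -34
J2: 9→25, due 42, lateness -17
J3: 25→32, due 56, lateness -24
J4: 32→46, due 21, lateness 25
J5: 46→58, due 62, lateness -4
J6: 58→75, due 49, lateness 26
Maximum = 26.
EDD (increasing due date): J4 J2 J1 J6 J3 J5.
J4: 0→14, due 21, lateness -7
J2: 14→30, due 42, lateness -12
J1: 30→39, due 43, lateness -4
J6: 39→56, due 49, lateness 7
J3: 56→63, due 56, lateness 7
J5: 63→75, due 62, lateness 13
Maximum = 13.
Difference = 26 − 13 = 13.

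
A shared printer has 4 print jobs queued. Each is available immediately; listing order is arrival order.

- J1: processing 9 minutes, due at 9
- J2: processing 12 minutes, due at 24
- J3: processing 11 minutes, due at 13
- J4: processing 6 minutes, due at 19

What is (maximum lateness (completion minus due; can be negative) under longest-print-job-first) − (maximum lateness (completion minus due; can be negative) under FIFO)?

LPT (decreasing processing time): J2 J3 J1 J4.
J2: 0→12, due 24, lateness -12
J3: 12→23, due 13, lateness 10
J1: 23→32, due 9, lateness 23
J4: 32→38, due 19, lateness 19
Maximum = 23.
FIFO (arrival order): J1 J2 J3 J4.
J1: 0→9, due 9, lateness 0
J2: 9→21, due 24, lateness -3
J3: 21→32, due 13, lateness 19
J4: 32→38, due 19, lateness 19
Maximum = 19.
Difference = 23 − 19 = 4.

4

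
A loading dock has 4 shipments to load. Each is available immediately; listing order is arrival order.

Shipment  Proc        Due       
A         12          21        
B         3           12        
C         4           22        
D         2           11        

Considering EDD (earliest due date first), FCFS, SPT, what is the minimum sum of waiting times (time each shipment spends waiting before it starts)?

16

EDD (increasing due date): D B A C.
D: waits 0, runs 0→2
B: waits 2, runs 2→5
A: waits 5, runs 5→17
C: waits 17, runs 17→21
Sum = 0+2+5+17 = 24.
FIFO (arrival order): A B C D.
A: waits 0, runs 0→12
B: waits 12, runs 12→15
C: waits 15, runs 15→19
D: waits 19, runs 19→21
Sum = 0+12+15+19 = 46.
SPT (increasing processing time): D B C A.
D: waits 0, runs 0→2
B: waits 2, runs 2→5
C: waits 5, runs 5→9
A: waits 9, runs 9→21
Sum = 0+2+5+9 = 16.
EDD 24, FIFO 46, SPT 16 → minimum 16.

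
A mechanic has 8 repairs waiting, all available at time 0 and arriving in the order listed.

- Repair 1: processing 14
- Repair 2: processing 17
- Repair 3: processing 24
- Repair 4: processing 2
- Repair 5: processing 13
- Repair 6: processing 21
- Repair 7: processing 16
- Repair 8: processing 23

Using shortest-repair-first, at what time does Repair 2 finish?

SPT (increasing processing time): Repair 4 Repair 5 Repair 1 Repair 7 Repair 2 Repair 6 Repair 8 Repair 3.
Repair 4: 0→2
Repair 5: 2→15
Repair 1: 15→29
Repair 7: 29→45
Repair 2: 45→62

62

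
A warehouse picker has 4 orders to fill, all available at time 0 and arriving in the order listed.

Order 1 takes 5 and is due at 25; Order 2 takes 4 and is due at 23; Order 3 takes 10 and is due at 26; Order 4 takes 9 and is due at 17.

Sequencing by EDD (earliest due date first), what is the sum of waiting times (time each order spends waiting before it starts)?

EDD (increasing due date): Order 4 Order 2 Order 1 Order 3.
Order 4: waits 0, runs 0→9
Order 2: waits 9, runs 9→13
Order 1: waits 13, runs 13→18
Order 3: waits 18, runs 18→28
Sum = 0+9+13+18 = 40.

40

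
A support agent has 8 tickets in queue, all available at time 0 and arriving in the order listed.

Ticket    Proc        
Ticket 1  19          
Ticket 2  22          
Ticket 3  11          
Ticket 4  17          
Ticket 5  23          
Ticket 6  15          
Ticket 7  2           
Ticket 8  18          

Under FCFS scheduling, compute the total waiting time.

489

FIFO (arrival order): Ticket 1 Ticket 2 Ticket 3 Ticket 4 Ticket 5 Ticket 6 Ticket 7 Ticket 8.
Ticket 1: waits 0, runs 0→19
Ticket 2: waits 19, runs 19→41
Ticket 3: waits 41, runs 41→52
Ticket 4: waits 52, runs 52→69
Ticket 5: waits 69, runs 69→92
Ticket 6: waits 92, runs 92→107
Ticket 7: waits 107, runs 107→109
Ticket 8: waits 109, runs 109→127
Sum = 0+19+41+52+69+92+107+109 = 489.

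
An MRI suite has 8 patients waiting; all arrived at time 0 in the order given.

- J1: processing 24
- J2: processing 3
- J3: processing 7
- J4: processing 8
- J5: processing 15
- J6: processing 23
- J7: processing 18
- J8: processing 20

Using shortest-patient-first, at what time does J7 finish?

SPT (increasing processing time): J2 J3 J4 J5 J7 J8 J6 J1.
J2: 0→3
J3: 3→10
J4: 10→18
J5: 18→33
J7: 33→51

51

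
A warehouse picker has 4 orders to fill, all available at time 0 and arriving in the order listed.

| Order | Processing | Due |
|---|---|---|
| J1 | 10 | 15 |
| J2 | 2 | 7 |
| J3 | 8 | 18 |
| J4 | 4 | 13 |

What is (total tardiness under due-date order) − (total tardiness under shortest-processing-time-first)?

-2

EDD (increasing due date): J2 J4 J1 J3.
J2: 0→2, due 7, tardiness 0
J4: 2→6, due 13, tardiness 0
J1: 6→16, due 15, tardiness 1
J3: 16→24, due 18, tardiness 6
Sum = 0+0+1+6 = 7.
SPT (increasing processing time): J2 J4 J3 J1.
J2: 0→2, due 7, tardiness 0
J4: 2→6, due 13, tardiness 0
J3: 6→14, due 18, tardiness 0
J1: 14→24, due 15, tardiness 9
Sum = 0+0+0+9 = 9.
Difference = 7 − 9 = -2.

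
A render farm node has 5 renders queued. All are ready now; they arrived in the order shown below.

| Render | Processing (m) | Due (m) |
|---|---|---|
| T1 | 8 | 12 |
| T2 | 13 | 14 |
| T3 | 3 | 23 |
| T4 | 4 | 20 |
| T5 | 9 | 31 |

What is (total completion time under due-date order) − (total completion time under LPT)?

EDD (increasing due date): T1 T2 T4 T3 T5.
T1: 0→8
T2: 8→21
T4: 21→25
T3: 25→28
T5: 28→37
Sum = 8+21+25+28+37 = 119.
LPT (decreasing processing time): T2 T5 T1 T4 T3.
T2: 0→13
T5: 13→22
T1: 22→30
T4: 30→34
T3: 34→37
Sum = 13+22+30+34+37 = 136.
Difference = 119 − 136 = -17.

-17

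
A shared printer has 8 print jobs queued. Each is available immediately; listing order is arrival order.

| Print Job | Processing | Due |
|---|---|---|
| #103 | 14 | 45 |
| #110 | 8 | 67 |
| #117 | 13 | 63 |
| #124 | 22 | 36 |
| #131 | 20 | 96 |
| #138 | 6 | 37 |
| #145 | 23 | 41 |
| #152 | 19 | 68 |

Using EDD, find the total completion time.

EDD (increasing due date): #124 #138 #145 #103 #117 #110 #152 #131.
#124: 0→22
#138: 22→28
#145: 28→51
#103: 51→65
#117: 65→78
#110: 78→86
#152: 86→105
#131: 105→125
Sum = 22+28+51+65+78+86+105+125 = 560.

560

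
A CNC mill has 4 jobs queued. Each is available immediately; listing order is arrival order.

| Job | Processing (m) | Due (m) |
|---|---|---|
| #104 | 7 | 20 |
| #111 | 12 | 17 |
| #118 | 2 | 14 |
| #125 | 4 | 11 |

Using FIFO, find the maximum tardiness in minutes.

FIFO (arrival order): #104 #111 #118 #125.
#104: 0→7, due 20, tardiness 0
#111: 7→19, due 17, tardiness 2
#118: 19→21, due 14, tardiness 7
#125: 21→25, due 11, tardiness 14
Maximum = 14.

14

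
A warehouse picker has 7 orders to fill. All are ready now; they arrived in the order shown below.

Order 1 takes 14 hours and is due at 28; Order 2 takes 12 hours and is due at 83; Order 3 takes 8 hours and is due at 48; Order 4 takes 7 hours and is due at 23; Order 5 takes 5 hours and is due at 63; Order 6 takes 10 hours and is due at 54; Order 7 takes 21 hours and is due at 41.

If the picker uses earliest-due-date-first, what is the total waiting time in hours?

EDD (increasing due date): Order 4 Order 1 Order 7 Order 3 Order 6 Order 5 Order 2.
Order 4: waits 0, runs 0→7
Order 1: waits 7, runs 7→21
Order 7: waits 21, runs 21→42
Order 3: waits 42, runs 42→50
Order 6: waits 50, runs 50→60
Order 5: waits 60, runs 60→65
Order 2: waits 65, runs 65→77
Sum = 0+7+21+42+50+60+65 = 245.

245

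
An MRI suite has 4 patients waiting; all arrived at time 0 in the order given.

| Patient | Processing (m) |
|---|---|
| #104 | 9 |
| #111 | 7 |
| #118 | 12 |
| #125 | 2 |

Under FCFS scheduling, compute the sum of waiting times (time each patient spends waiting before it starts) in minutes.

FIFO (arrival order): #104 #111 #118 #125.
#104: waits 0, runs 0→9
#111: waits 9, runs 9→16
#118: waits 16, runs 16→28
#125: waits 28, runs 28→30
Sum = 0+9+16+28 = 53.

53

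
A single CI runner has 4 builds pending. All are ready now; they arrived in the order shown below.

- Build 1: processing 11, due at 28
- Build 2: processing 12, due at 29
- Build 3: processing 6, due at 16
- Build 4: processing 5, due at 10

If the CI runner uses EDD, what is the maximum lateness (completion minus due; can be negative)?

EDD (increasing due date): Build 4 Build 3 Build 1 Build 2.
Build 4: 0→5, due 10, lateness -5
Build 3: 5→11, due 16, lateness -5
Build 1: 11→22, due 28, lateness -6
Build 2: 22→34, due 29, lateness 5
Maximum = 5.

5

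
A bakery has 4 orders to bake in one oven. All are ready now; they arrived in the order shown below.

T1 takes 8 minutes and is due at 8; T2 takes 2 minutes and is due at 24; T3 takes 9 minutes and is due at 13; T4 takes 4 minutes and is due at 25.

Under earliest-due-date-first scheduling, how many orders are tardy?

1

EDD (increasing due date): T1 T3 T2 T4.
T1: 0→8, due 8, tardiness 0
T3: 8→17, due 13, tardiness 4
T2: 17→19, due 24, tardiness 0
T4: 19→23, due 25, tardiness 0
Late orders: 1.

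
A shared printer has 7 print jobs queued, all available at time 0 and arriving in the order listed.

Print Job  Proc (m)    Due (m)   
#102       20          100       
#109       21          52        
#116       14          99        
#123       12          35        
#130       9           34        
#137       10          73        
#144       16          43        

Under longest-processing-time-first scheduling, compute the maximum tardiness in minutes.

68

LPT (decreasing processing time): #109 #102 #144 #116 #123 #137 #130.
#109: 0→21, due 52, tardiness 0
#102: 21→41, due 100, tardiness 0
#144: 41→57, due 43, tardiness 14
#116: 57→71, due 99, tardiness 0
#123: 71→83, due 35, tardiness 48
#137: 83→93, due 73, tardiness 20
#130: 93→102, due 34, tardiness 68
Maximum = 68.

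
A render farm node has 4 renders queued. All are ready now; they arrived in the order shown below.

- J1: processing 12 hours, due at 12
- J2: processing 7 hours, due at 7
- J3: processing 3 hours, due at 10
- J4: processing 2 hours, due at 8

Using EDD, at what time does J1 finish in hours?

EDD (increasing due date): J2 J4 J3 J1.
J2: 0→7
J4: 7→9
J3: 9→12
J1: 12→24

24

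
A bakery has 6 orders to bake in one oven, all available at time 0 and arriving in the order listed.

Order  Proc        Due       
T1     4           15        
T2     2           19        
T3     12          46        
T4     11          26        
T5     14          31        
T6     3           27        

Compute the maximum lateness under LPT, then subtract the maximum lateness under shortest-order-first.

LPT (decreasing processing time): T5 T3 T4 T1 T6 T2.
T5: 0→14, due 31, lateness -17
T3: 14→26, due 46, lateness -20
T4: 26→37, due 26, lateness 11
T1: 37→41, due 15, lateness 26
T6: 41→44, due 27, lateness 17
T2: 44→46, due 19, lateness 27
Maximum = 27.
SPT (increasing processing time): T2 T6 T1 T4 T3 T5.
T2: 0→2, due 19, lateness -17
T6: 2→5, due 27, lateness -22
T1: 5→9, due 15, lateness -6
T4: 9→20, due 26, lateness -6
T3: 20→32, due 46, lateness -14
T5: 32→46, due 31, lateness 15
Maximum = 15.
Difference = 27 − 15 = 12.

12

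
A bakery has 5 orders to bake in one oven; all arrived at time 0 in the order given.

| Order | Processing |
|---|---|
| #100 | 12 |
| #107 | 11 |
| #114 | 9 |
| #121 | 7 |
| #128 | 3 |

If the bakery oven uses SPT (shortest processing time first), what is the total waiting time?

SPT (increasing processing time): #128 #121 #114 #107 #100.
#128: waits 0, runs 0→3
#121: waits 3, runs 3→10
#114: waits 10, runs 10→19
#107: waits 19, runs 19→30
#100: waits 30, runs 30→42
Sum = 0+3+10+19+30 = 62.

62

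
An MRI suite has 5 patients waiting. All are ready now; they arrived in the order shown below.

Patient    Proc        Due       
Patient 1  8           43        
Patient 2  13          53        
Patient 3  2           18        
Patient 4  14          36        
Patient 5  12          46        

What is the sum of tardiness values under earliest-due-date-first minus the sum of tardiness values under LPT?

-35

EDD (increasing due date): Patient 3 Patient 4 Patient 1 Patient 5 Patient 2.
Patient 3: 0→2, due 18, tardiness 0
Patient 4: 2→16, due 36, tardiness 0
Patient 1: 16→24, due 43, tardiness 0
Patient 5: 24→36, due 46, tardiness 0
Patient 2: 36→49, due 53, tardiness 0
Sum = 0+0+0+0+0 = 0.
LPT (decreasing processing time): Patient 4 Patient 2 Patient 5 Patient 1 Patient 3.
Patient 4: 0→14, due 36, tardiness 0
Patient 2: 14→27, due 53, tardiness 0
Patient 5: 27→39, due 46, tardiness 0
Patient 1: 39→47, due 43, tardiness 4
Patient 3: 47→49, due 18, tardiness 31
Sum = 0+0+0+4+31 = 35.
Difference = 0 − 35 = -35.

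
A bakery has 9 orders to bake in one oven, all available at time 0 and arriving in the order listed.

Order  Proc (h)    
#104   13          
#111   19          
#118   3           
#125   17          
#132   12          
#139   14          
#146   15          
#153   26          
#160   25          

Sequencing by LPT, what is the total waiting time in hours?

722

LPT (decreasing processing time): #153 #160 #111 #125 #146 #139 #104 #132 #118.
#153: waits 0, runs 0→26
#160: waits 26, runs 26→51
#111: waits 51, runs 51→70
#125: waits 70, runs 70→87
#146: waits 87, runs 87→102
#139: waits 102, runs 102→116
#104: waits 116, runs 116→129
#132: waits 129, runs 129→141
#118: waits 141, runs 141→144
Sum = 0+26+51+70+87+102+116+129+141 = 722.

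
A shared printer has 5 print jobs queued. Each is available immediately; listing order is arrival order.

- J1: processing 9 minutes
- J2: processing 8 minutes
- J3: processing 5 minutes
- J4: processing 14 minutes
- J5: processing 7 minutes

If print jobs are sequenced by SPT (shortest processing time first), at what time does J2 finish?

SPT (increasing processing time): J3 J5 J2 J1 J4.
J3: 0→5
J5: 5→12
J2: 12→20

20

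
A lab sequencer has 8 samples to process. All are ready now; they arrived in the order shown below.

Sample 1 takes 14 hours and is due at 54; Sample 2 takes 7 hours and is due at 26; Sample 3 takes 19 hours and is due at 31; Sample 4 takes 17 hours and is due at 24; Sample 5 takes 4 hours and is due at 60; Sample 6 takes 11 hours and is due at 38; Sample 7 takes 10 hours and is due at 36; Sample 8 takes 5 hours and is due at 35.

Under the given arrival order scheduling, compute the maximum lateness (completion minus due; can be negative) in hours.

FIFO (arrival order): Sample 1 Sample 2 Sample 3 Sample 4 Sample 5 Sample 6 Sample 7 Sample 8.
Sample 1: 0→14, due 54, lateness -40
Sample 2: 14→21, due 26, lateness -5
Sample 3: 21→40, due 31, lateness 9
Sample 4: 40→57, due 24, lateness 33
Sample 5: 57→61, due 60, lateness 1
Sample 6: 61→72, due 38, lateness 34
Sample 7: 72→82, due 36, lateness 46
Sample 8: 82→87, due 35, lateness 52
Maximum = 52.

52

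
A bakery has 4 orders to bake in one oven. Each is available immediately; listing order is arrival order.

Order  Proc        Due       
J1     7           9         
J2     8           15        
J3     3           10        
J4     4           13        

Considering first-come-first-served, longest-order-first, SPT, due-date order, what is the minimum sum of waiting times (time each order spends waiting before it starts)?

24

FIFO (arrival order): J1 J2 J3 J4.
J1: waits 0, runs 0→7
J2: waits 7, runs 7→15
J3: waits 15, runs 15→18
J4: waits 18, runs 18→22
Sum = 0+7+15+18 = 40.
LPT (decreasing processing time): J2 J1 J4 J3.
J2: waits 0, runs 0→8
J1: waits 8, runs 8→15
J4: waits 15, runs 15→19
J3: waits 19, runs 19→22
Sum = 0+8+15+19 = 42.
SPT (increasing processing time): J3 J4 J1 J2.
J3: waits 0, runs 0→3
J4: waits 3, runs 3→7
J1: waits 7, runs 7→14
J2: waits 14, runs 14→22
Sum = 0+3+7+14 = 24.
EDD (increasing due date): J1 J3 J4 J2.
J1: waits 0, runs 0→7
J3: waits 7, runs 7→10
J4: waits 10, runs 10→14
J2: waits 14, runs 14→22
Sum = 0+7+10+14 = 31.
FIFO 40, LPT 42, SPT 24, EDD 31 → minimum 24.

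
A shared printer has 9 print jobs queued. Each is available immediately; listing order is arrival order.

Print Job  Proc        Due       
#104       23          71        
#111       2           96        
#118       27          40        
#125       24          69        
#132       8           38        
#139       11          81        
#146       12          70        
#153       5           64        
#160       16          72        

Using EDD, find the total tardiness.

154

EDD (increasing due date): #132 #118 #153 #125 #146 #104 #160 #139 #111.
#132: 0→8, due 38, tardiness 0
#118: 8→35, due 40, tardiness 0
#153: 35→40, due 64, tardiness 0
#125: 40→64, due 69, tardiness 0
#146: 64→76, due 70, tardiness 6
#104: 76→99, due 71, tardiness 28
#160: 99→115, due 72, tardiness 43
#139: 115→126, due 81, tardiness 45
#111: 126→128, due 96, tardiness 32
Sum = 0+0+0+0+6+28+43+45+32 = 154.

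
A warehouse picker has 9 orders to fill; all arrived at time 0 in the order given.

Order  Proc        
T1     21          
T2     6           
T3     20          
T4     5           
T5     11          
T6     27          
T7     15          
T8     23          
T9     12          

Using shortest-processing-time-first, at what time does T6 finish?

SPT (increasing processing time): T4 T2 T5 T9 T7 T3 T1 T8 T6.
T4: 0→5
T2: 5→11
T5: 11→22
T9: 22→34
T7: 34→49
T3: 49→69
T1: 69→90
T8: 90→113
T6: 113→140

140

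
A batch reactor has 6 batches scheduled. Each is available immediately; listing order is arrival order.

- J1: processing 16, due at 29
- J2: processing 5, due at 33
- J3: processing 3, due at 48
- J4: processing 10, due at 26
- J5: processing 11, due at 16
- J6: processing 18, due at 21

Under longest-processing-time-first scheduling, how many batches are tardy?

5

LPT (decreasing processing time): J6 J1 J5 J4 J2 J3.
J6: 0→18, due 21, tardiness 0
J1: 18→34, due 29, tardiness 5
J5: 34→45, due 16, tardiness 29
J4: 45→55, due 26, tardiness 29
J2: 55→60, due 33, tardiness 27
J3: 60→63, due 48, tardiness 15
Late batches: 5.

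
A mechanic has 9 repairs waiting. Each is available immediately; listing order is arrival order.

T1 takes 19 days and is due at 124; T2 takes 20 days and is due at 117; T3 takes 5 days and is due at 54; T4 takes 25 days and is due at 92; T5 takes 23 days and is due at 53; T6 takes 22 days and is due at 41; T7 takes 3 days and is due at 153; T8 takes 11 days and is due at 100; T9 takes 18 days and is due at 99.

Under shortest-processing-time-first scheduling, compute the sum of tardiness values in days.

SPT (increasing processing time): T7 T3 T8 T9 T1 T2 T6 T5 T4.
T7: 0→3, due 153, tardiness 0
T3: 3→8, due 54, tardiness 0
T8: 8→19, due 100, tardiness 0
T9: 19→37, due 99, tardiness 0
T1: 37→56, due 124, tardiness 0
T2: 56→76, due 117, tardiness 0
T6: 76→98, due 41, tardiness 57
T5: 98→121, due 53, tardiness 68
T4: 121→146, due 92, tardiness 54
Sum = 0+0+0+0+0+0+57+68+54 = 179.

179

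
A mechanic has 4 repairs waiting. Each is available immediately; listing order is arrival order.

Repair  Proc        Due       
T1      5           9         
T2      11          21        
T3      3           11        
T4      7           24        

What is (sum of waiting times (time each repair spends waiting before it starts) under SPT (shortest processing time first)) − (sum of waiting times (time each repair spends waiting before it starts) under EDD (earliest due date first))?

SPT (increasing processing time): T3 T1 T4 T2.
T3: waits 0, runs 0→3
T1: waits 3, runs 3→8
T4: waits 8, runs 8→15
T2: waits 15, runs 15→26
Sum = 0+3+8+15 = 26.
EDD (increasing due date): T1 T3 T2 T4.
T1: waits 0, runs 0→5
T3: waits 5, runs 5→8
T2: waits 8, runs 8→19
T4: waits 19, runs 19→26
Sum = 0+5+8+19 = 32.
Difference = 26 − 32 = -6.

-6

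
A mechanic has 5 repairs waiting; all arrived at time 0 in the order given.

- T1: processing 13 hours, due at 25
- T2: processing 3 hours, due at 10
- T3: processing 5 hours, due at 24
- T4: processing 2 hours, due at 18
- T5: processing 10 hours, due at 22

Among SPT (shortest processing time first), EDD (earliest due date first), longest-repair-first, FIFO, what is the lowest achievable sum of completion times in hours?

SPT (increasing processing time): T4 T2 T3 T5 T1.
T4: 0→2
T2: 2→5
T3: 5→10
T5: 10→20
T1: 20→33
Sum = 2+5+10+20+33 = 70.
EDD (increasing due date): T2 T4 T5 T3 T1.
T2: 0→3
T4: 3→5
T5: 5→15
T3: 15→20
T1: 20→33
Sum = 3+5+15+20+33 = 76.
LPT (decreasing processing time): T1 T5 T3 T2 T4.
T1: 0→13
T5: 13→23
T3: 23→28
T2: 28→31
T4: 31→33
Sum = 13+23+28+31+33 = 128.
FIFO (arrival order): T1 T2 T3 T4 T5.
T1: 0→13
T2: 13→16
T3: 16→21
T4: 21→23
T5: 23→33
Sum = 13+16+21+23+33 = 106.
SPT 70, EDD 76, LPT 128, FIFO 106 → minimum 70.

70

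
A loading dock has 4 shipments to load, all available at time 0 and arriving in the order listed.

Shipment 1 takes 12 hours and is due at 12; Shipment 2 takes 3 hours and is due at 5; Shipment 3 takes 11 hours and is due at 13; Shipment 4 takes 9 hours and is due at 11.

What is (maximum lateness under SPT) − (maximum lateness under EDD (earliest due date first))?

1

SPT (increasing processing time): Shipment 2 Shipment 4 Shipment 3 Shipment 1.
Shipment 2: 0→3, due 5, lateness -2
Shipment 4: 3→12, due 11, lateness 1
Shipment 3: 12→23, due 13, lateness 10
Shipment 1: 23→35, due 12, lateness 23
Maximum = 23.
EDD (increasing due date): Shipment 2 Shipment 4 Shipment 1 Shipment 3.
Shipment 2: 0→3, due 5, lateness -2
Shipment 4: 3→12, due 11, lateness 1
Shipment 1: 12→24, due 12, lateness 12
Shipment 3: 24→35, due 13, lateness 22
Maximum = 22.
Difference = 23 − 22 = 1.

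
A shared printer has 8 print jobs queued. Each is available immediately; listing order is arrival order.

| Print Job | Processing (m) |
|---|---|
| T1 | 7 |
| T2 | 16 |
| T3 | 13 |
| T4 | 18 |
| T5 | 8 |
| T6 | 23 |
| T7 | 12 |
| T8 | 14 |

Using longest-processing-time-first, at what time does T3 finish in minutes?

LPT (decreasing processing time): T6 T4 T2 T8 T3 T7 T5 T1.
T6: 0→23
T4: 23→41
T2: 41→57
T8: 57→71
T3: 71→84

84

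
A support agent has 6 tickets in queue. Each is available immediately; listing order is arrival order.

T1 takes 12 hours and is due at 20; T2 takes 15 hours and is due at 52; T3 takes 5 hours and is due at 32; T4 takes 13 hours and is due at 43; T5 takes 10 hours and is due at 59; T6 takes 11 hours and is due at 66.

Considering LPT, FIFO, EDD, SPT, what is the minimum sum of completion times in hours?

LPT (decreasing processing time): T2 T4 T1 T6 T5 T3.
T2: 0→15
T4: 15→28
T1: 28→40
T6: 40→51
T5: 51→61
T3: 61→66
Sum = 15+28+40+51+61+66 = 261.
FIFO (arrival order): T1 T2 T3 T4 T5 T6.
T1: 0→12
T2: 12→27
T3: 27→32
T4: 32→45
T5: 45→55
T6: 55→66
Sum = 12+27+32+45+55+66 = 237.
EDD (increasing due date): T1 T3 T4 T2 T5 T6.
T1: 0→12
T3: 12→17
T4: 17→30
T2: 30→45
T5: 45→55
T6: 55→66
Sum = 12+17+30+45+55+66 = 225.
SPT (increasing processing time): T3 T5 T6 T1 T4 T2.
T3: 0→5
T5: 5→15
T6: 15→26
T1: 26→38
T4: 38→51
T2: 51→66
Sum = 5+15+26+38+51+66 = 201.
LPT 261, FIFO 237, EDD 225, SPT 201 → minimum 201.

201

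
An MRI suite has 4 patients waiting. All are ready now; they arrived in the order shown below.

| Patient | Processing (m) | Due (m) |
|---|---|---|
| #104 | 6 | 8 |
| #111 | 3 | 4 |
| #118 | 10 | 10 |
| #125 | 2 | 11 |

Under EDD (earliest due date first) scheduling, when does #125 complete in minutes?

EDD (increasing due date): #111 #104 #118 #125.
#111: 0→3
#104: 3→9
#118: 9→19
#125: 19→21

21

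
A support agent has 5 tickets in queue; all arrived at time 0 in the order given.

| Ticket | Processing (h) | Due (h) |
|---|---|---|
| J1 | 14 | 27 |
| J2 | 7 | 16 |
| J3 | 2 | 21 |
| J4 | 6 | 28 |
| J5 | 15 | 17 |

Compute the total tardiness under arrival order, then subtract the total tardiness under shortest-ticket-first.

6

FIFO (arrival order): J1 J2 J3 J4 J5.
J1: 0→14, due 27, tardiness 0
J2: 14→21, due 16, tardiness 5
J3: 21→23, due 21, tardiness 2
J4: 23→29, due 28, tardiness 1
J5: 29→44, due 17, tardiness 27
Sum = 0+5+2+1+27 = 35.
SPT (increasing processing time): J3 J4 J2 J1 J5.
J3: 0→2, due 21, tardiness 0
J4: 2→8, due 28, tardiness 0
J2: 8→15, due 16, tardiness 0
J1: 15→29, due 27, tardiness 2
J5: 29→44, due 17, tardiness 27
Sum = 0+0+0+2+27 = 29.
Difference = 35 − 29 = 6.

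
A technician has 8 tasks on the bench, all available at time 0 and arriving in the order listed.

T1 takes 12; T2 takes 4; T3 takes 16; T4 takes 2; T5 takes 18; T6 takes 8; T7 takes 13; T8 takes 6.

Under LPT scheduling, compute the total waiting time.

LPT (decreasing processing time): T5 T3 T7 T1 T6 T8 T2 T4.
T5: waits 0, runs 0→18
T3: waits 18, runs 18→34
T7: waits 34, runs 34→47
T1: waits 47, runs 47→59
T6: waits 59, runs 59→67
T8: waits 67, runs 67→73
T2: waits 73, runs 73→77
T4: waits 77, runs 77→79
Sum = 0+18+34+47+59+67+73+77 = 375.

375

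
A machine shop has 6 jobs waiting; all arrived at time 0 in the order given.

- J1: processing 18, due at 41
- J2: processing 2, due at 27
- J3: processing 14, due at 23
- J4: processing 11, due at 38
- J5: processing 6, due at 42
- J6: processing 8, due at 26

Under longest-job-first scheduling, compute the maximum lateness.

LPT (decreasing processing time): J1 J3 J4 J6 J5 J2.
J1: 0→18, due 41, lateness -23
J3: 18→32, due 23, lateness 9
J4: 32→43, due 38, lateness 5
J6: 43→51, due 26, lateness 25
J5: 51→57, due 42, lateness 15
J2: 57→59, due 27, lateness 32
Maximum = 32.

32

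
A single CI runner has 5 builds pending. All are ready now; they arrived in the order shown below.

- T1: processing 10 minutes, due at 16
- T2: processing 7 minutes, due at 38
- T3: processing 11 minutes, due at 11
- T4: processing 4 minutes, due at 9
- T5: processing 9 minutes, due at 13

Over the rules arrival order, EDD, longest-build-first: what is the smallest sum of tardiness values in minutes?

36

FIFO (arrival order): T1 T2 T3 T4 T5.
T1: 0→10, due 16, tardiness 0
T2: 10→17, due 38, tardiness 0
T3: 17→28, due 11, tardiness 17
T4: 28→32, due 9, tardiness 23
T5: 32→41, due 13, tardiness 28
Sum = 0+0+17+23+28 = 68.
EDD (increasing due date): T4 T3 T5 T1 T2.
T4: 0→4, due 9, tardiness 0
T3: 4→15, due 11, tardiness 4
T5: 15→24, due 13, tardiness 11
T1: 24→34, due 16, tardiness 18
T2: 34→41, due 38, tardiness 3
Sum = 0+4+11+18+3 = 36.
LPT (decreasing processing time): T3 T1 T5 T2 T4.
T3: 0→11, due 11, tardiness 0
T1: 11→21, due 16, tardiness 5
T5: 21→30, due 13, tardiness 17
T2: 30→37, due 38, tardiness 0
T4: 37→41, due 9, tardiness 32
Sum = 0+5+17+0+32 = 54.
FIFO 68, EDD 36, LPT 54 → minimum 36.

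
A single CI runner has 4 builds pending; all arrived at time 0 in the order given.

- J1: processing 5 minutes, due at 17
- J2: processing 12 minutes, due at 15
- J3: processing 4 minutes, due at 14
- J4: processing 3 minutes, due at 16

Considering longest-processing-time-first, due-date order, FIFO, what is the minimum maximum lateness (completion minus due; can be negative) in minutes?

7

LPT (decreasing processing time): J2 J1 J3 J4.
J2: 0→12, due 15, lateness -3
J1: 12→17, due 17, lateness 0
J3: 17→21, due 14, lateness 7
J4: 21→24, due 16, lateness 8
Maximum = 8.
EDD (increasing due date): J3 J2 J4 J1.
J3: 0→4, due 14, lateness -10
J2: 4→16, due 15, lateness 1
J4: 16→19, due 16, lateness 3
J1: 19→24, due 17, lateness 7
Maximum = 7.
FIFO (arrival order): J1 J2 J3 J4.
J1: 0→5, due 17, lateness -12
J2: 5→17, due 15, lateness 2
J3: 17→21, due 14, lateness 7
J4: 21→24, due 16, lateness 8
Maximum = 8.
LPT 8, EDD 7, FIFO 8 → minimum 7.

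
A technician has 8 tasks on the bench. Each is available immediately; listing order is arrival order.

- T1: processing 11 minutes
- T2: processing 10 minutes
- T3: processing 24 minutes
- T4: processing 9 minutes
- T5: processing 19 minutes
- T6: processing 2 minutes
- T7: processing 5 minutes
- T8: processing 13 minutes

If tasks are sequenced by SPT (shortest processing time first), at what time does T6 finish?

SPT (increasing processing time): T6 T7 T4 T2 T1 T8 T5 T3.
T6: 0→2

2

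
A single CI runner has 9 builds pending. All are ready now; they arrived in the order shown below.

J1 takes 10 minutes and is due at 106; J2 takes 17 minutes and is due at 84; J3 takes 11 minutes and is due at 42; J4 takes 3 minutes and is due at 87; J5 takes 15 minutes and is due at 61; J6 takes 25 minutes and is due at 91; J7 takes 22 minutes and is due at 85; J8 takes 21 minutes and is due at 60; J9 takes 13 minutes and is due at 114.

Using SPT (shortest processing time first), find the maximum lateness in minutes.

46

SPT (increasing processing time): J4 J1 J3 J9 J5 J2 J8 J7 J6.
J4: 0→3, due 87, lateness -84
J1: 3→13, due 106, lateness -93
J3: 13→24, due 42, lateness -18
J9: 24→37, due 114, lateness -77
J5: 37→52, due 61, lateness -9
J2: 52→69, due 84, lateness -15
J8: 69→90, due 60, lateness 30
J7: 90→112, due 85, lateness 27
J6: 112→137, due 91, lateness 46
Maximum = 46.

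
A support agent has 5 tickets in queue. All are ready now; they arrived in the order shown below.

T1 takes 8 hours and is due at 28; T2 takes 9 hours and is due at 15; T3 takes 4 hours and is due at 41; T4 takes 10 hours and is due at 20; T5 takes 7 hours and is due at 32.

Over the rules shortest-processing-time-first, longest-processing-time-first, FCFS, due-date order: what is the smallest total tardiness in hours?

2

SPT (increasing processing time): T3 T5 T1 T2 T4.
T3: 0→4, due 41, tardiness 0
T5: 4→11, due 32, tardiness 0
T1: 11→19, due 28, tardiness 0
T2: 19→28, due 15, tardiness 13
T4: 28→38, due 20, tardiness 18
Sum = 0+0+0+13+18 = 31.
LPT (decreasing processing time): T4 T2 T1 T5 T3.
T4: 0→10, due 20, tardiness 0
T2: 10→19, due 15, tardiness 4
T1: 19→27, due 28, tardiness 0
T5: 27→34, due 32, tardiness 2
T3: 34→38, due 41, tardiness 0
Sum = 0+4+0+2+0 = 6.
FIFO (arrival order): T1 T2 T3 T4 T5.
T1: 0→8, due 28, tardiness 0
T2: 8→17, due 15, tardiness 2
T3: 17→21, due 41, tardiness 0
T4: 21→31, due 20, tardiness 11
T5: 31→38, due 32, tardiness 6
Sum = 0+2+0+11+6 = 19.
EDD (increasing due date): T2 T4 T1 T5 T3.
T2: 0→9, due 15, tardiness 0
T4: 9→19, due 20, tardiness 0
T1: 19→27, due 28, tardiness 0
T5: 27→34, due 32, tardiness 2
T3: 34→38, due 41, tardiness 0
Sum = 0+0+0+2+0 = 2.
SPT 31, LPT 6, FIFO 19, EDD 2 → minimum 2.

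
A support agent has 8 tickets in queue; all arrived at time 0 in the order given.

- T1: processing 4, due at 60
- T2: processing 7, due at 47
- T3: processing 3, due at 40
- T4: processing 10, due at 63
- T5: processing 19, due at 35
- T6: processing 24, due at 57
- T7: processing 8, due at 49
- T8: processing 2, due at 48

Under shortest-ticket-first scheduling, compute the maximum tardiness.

20

SPT (increasing processing time): T8 T3 T1 T2 T7 T4 T5 T6.
T8: 0→2, due 48, tardiness 0
T3: 2→5, due 40, tardiness 0
T1: 5→9, due 60, tardiness 0
T2: 9→16, due 47, tardiness 0
T7: 16→24, due 49, tardiness 0
T4: 24→34, due 63, tardiness 0
T5: 34→53, due 35, tardiness 18
T6: 53→77, due 57, tardiness 20
Maximum = 20.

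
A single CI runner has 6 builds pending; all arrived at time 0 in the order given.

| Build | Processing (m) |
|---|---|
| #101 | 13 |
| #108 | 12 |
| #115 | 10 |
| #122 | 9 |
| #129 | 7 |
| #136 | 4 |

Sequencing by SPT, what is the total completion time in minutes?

SPT (increasing processing time): #136 #129 #122 #115 #108 #101.
#136: 0→4
#129: 4→11
#122: 11→20
#115: 20→30
#108: 30→42
#101: 42→55
Sum = 4+11+20+30+42+55 = 162.

162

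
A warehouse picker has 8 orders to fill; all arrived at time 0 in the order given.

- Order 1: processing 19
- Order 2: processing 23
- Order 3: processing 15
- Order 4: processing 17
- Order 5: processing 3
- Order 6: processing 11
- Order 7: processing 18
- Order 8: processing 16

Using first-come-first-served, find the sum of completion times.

585

FIFO (arrival order): Order 1 Order 2 Order 3 Order 4 Order 5 Order 6 Order 7 Order 8.
Order 1: 0→19
Order 2: 19→42
Order 3: 42→57
Order 4: 57→74
Order 5: 74→77
Order 6: 77→88
Order 7: 88→106
Order 8: 106→122
Sum = 19+42+57+74+77+88+106+122 = 585.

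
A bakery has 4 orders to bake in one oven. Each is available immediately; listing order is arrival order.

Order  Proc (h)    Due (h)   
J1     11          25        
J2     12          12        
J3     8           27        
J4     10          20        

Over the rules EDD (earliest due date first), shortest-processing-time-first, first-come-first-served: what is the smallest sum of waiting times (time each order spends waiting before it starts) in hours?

55

EDD (increasing due date): J2 J4 J1 J3.
J2: waits 0, runs 0→12
J4: waits 12, runs 12→22
J1: waits 22, runs 22→33
J3: waits 33, runs 33→41
Sum = 0+12+22+33 = 67.
SPT (increasing processing time): J3 J4 J1 J2.
J3: waits 0, runs 0→8
J4: waits 8, runs 8→18
J1: waits 18, runs 18→29
J2: waits 29, runs 29→41
Sum = 0+8+18+29 = 55.
FIFO (arrival order): J1 J2 J3 J4.
J1: waits 0, runs 0→11
J2: waits 11, runs 11→23
J3: waits 23, runs 23→31
J4: waits 31, runs 31→41
Sum = 0+11+23+31 = 65.
EDD 67, SPT 55, FIFO 65 → minimum 55.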